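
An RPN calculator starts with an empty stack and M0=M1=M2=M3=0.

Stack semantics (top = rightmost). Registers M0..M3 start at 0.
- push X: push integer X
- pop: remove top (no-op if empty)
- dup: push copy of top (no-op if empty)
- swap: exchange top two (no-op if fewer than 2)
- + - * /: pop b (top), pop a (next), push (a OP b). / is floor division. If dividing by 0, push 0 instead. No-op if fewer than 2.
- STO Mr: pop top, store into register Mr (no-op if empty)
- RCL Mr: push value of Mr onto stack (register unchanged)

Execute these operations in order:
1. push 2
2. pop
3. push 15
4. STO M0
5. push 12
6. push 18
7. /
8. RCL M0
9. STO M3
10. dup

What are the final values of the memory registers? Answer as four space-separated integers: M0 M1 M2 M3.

Answer: 15 0 0 15

Derivation:
After op 1 (push 2): stack=[2] mem=[0,0,0,0]
After op 2 (pop): stack=[empty] mem=[0,0,0,0]
After op 3 (push 15): stack=[15] mem=[0,0,0,0]
After op 4 (STO M0): stack=[empty] mem=[15,0,0,0]
After op 5 (push 12): stack=[12] mem=[15,0,0,0]
After op 6 (push 18): stack=[12,18] mem=[15,0,0,0]
After op 7 (/): stack=[0] mem=[15,0,0,0]
After op 8 (RCL M0): stack=[0,15] mem=[15,0,0,0]
After op 9 (STO M3): stack=[0] mem=[15,0,0,15]
After op 10 (dup): stack=[0,0] mem=[15,0,0,15]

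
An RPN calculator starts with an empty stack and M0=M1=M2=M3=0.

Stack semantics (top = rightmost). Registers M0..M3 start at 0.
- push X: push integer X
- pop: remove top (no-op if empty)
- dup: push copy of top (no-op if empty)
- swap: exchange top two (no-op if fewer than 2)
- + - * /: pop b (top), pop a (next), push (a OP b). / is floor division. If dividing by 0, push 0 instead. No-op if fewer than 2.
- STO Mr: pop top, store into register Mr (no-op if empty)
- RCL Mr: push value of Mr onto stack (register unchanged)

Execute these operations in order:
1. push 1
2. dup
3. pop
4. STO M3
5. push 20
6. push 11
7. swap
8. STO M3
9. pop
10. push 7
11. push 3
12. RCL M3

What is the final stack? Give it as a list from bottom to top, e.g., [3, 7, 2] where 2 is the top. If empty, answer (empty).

After op 1 (push 1): stack=[1] mem=[0,0,0,0]
After op 2 (dup): stack=[1,1] mem=[0,0,0,0]
After op 3 (pop): stack=[1] mem=[0,0,0,0]
After op 4 (STO M3): stack=[empty] mem=[0,0,0,1]
After op 5 (push 20): stack=[20] mem=[0,0,0,1]
After op 6 (push 11): stack=[20,11] mem=[0,0,0,1]
After op 7 (swap): stack=[11,20] mem=[0,0,0,1]
After op 8 (STO M3): stack=[11] mem=[0,0,0,20]
After op 9 (pop): stack=[empty] mem=[0,0,0,20]
After op 10 (push 7): stack=[7] mem=[0,0,0,20]
After op 11 (push 3): stack=[7,3] mem=[0,0,0,20]
After op 12 (RCL M3): stack=[7,3,20] mem=[0,0,0,20]

Answer: [7, 3, 20]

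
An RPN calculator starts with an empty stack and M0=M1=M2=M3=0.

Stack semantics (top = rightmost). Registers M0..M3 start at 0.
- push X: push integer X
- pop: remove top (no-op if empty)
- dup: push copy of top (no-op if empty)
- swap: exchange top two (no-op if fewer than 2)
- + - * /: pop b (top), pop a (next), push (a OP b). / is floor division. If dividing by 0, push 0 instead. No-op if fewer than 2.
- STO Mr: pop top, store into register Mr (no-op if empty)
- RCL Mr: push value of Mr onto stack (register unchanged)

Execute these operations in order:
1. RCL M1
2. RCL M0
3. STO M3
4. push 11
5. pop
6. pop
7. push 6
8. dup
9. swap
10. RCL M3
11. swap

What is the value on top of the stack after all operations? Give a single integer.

Answer: 6

Derivation:
After op 1 (RCL M1): stack=[0] mem=[0,0,0,0]
After op 2 (RCL M0): stack=[0,0] mem=[0,0,0,0]
After op 3 (STO M3): stack=[0] mem=[0,0,0,0]
After op 4 (push 11): stack=[0,11] mem=[0,0,0,0]
After op 5 (pop): stack=[0] mem=[0,0,0,0]
After op 6 (pop): stack=[empty] mem=[0,0,0,0]
After op 7 (push 6): stack=[6] mem=[0,0,0,0]
After op 8 (dup): stack=[6,6] mem=[0,0,0,0]
After op 9 (swap): stack=[6,6] mem=[0,0,0,0]
After op 10 (RCL M3): stack=[6,6,0] mem=[0,0,0,0]
After op 11 (swap): stack=[6,0,6] mem=[0,0,0,0]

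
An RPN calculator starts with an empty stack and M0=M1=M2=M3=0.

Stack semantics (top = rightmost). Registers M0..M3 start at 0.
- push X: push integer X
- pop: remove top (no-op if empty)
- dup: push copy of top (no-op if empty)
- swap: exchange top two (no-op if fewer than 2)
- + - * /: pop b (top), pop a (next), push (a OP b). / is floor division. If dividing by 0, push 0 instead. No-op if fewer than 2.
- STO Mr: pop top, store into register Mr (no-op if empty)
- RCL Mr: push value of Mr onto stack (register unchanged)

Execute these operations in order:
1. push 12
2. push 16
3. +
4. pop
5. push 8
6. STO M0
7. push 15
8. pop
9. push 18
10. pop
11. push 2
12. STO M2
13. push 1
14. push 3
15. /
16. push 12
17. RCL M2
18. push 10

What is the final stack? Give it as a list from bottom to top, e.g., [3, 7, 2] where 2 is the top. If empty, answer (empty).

Answer: [0, 12, 2, 10]

Derivation:
After op 1 (push 12): stack=[12] mem=[0,0,0,0]
After op 2 (push 16): stack=[12,16] mem=[0,0,0,0]
After op 3 (+): stack=[28] mem=[0,0,0,0]
After op 4 (pop): stack=[empty] mem=[0,0,0,0]
After op 5 (push 8): stack=[8] mem=[0,0,0,0]
After op 6 (STO M0): stack=[empty] mem=[8,0,0,0]
After op 7 (push 15): stack=[15] mem=[8,0,0,0]
After op 8 (pop): stack=[empty] mem=[8,0,0,0]
After op 9 (push 18): stack=[18] mem=[8,0,0,0]
After op 10 (pop): stack=[empty] mem=[8,0,0,0]
After op 11 (push 2): stack=[2] mem=[8,0,0,0]
After op 12 (STO M2): stack=[empty] mem=[8,0,2,0]
After op 13 (push 1): stack=[1] mem=[8,0,2,0]
After op 14 (push 3): stack=[1,3] mem=[8,0,2,0]
After op 15 (/): stack=[0] mem=[8,0,2,0]
After op 16 (push 12): stack=[0,12] mem=[8,0,2,0]
After op 17 (RCL M2): stack=[0,12,2] mem=[8,0,2,0]
After op 18 (push 10): stack=[0,12,2,10] mem=[8,0,2,0]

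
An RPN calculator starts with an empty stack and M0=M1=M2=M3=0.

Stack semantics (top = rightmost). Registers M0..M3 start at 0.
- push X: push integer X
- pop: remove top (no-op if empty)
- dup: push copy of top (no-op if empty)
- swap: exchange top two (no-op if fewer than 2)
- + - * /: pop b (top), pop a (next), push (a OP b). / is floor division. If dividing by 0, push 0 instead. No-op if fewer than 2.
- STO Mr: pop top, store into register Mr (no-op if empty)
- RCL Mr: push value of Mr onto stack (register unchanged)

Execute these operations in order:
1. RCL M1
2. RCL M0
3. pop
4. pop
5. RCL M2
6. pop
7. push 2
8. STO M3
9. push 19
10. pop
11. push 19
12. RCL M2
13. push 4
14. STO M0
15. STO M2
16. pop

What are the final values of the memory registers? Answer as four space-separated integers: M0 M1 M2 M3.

After op 1 (RCL M1): stack=[0] mem=[0,0,0,0]
After op 2 (RCL M0): stack=[0,0] mem=[0,0,0,0]
After op 3 (pop): stack=[0] mem=[0,0,0,0]
After op 4 (pop): stack=[empty] mem=[0,0,0,0]
After op 5 (RCL M2): stack=[0] mem=[0,0,0,0]
After op 6 (pop): stack=[empty] mem=[0,0,0,0]
After op 7 (push 2): stack=[2] mem=[0,0,0,0]
After op 8 (STO M3): stack=[empty] mem=[0,0,0,2]
After op 9 (push 19): stack=[19] mem=[0,0,0,2]
After op 10 (pop): stack=[empty] mem=[0,0,0,2]
After op 11 (push 19): stack=[19] mem=[0,0,0,2]
After op 12 (RCL M2): stack=[19,0] mem=[0,0,0,2]
After op 13 (push 4): stack=[19,0,4] mem=[0,0,0,2]
After op 14 (STO M0): stack=[19,0] mem=[4,0,0,2]
After op 15 (STO M2): stack=[19] mem=[4,0,0,2]
After op 16 (pop): stack=[empty] mem=[4,0,0,2]

Answer: 4 0 0 2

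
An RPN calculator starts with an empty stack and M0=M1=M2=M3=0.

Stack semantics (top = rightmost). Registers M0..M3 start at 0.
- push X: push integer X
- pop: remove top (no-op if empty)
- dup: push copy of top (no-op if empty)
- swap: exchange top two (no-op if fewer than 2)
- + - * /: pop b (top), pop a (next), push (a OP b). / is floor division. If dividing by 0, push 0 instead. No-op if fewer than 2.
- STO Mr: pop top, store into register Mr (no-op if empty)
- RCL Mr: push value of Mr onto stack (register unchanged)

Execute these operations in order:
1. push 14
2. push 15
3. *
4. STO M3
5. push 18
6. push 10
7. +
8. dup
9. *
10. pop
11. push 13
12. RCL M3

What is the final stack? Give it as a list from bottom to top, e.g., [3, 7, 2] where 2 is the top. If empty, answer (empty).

Answer: [13, 210]

Derivation:
After op 1 (push 14): stack=[14] mem=[0,0,0,0]
After op 2 (push 15): stack=[14,15] mem=[0,0,0,0]
After op 3 (*): stack=[210] mem=[0,0,0,0]
After op 4 (STO M3): stack=[empty] mem=[0,0,0,210]
After op 5 (push 18): stack=[18] mem=[0,0,0,210]
After op 6 (push 10): stack=[18,10] mem=[0,0,0,210]
After op 7 (+): stack=[28] mem=[0,0,0,210]
After op 8 (dup): stack=[28,28] mem=[0,0,0,210]
After op 9 (*): stack=[784] mem=[0,0,0,210]
After op 10 (pop): stack=[empty] mem=[0,0,0,210]
After op 11 (push 13): stack=[13] mem=[0,0,0,210]
After op 12 (RCL M3): stack=[13,210] mem=[0,0,0,210]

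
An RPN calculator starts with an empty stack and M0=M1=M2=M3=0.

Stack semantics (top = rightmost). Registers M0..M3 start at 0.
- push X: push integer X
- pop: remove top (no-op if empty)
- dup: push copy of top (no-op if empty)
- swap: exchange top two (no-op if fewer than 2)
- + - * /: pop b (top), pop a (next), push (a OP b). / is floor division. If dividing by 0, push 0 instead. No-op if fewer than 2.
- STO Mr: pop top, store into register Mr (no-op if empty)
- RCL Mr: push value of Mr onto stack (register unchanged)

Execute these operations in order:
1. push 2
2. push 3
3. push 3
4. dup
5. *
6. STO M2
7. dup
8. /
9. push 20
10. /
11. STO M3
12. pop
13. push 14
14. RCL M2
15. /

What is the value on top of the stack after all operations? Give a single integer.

Answer: 1

Derivation:
After op 1 (push 2): stack=[2] mem=[0,0,0,0]
After op 2 (push 3): stack=[2,3] mem=[0,0,0,0]
After op 3 (push 3): stack=[2,3,3] mem=[0,0,0,0]
After op 4 (dup): stack=[2,3,3,3] mem=[0,0,0,0]
After op 5 (*): stack=[2,3,9] mem=[0,0,0,0]
After op 6 (STO M2): stack=[2,3] mem=[0,0,9,0]
After op 7 (dup): stack=[2,3,3] mem=[0,0,9,0]
After op 8 (/): stack=[2,1] mem=[0,0,9,0]
After op 9 (push 20): stack=[2,1,20] mem=[0,0,9,0]
After op 10 (/): stack=[2,0] mem=[0,0,9,0]
After op 11 (STO M3): stack=[2] mem=[0,0,9,0]
After op 12 (pop): stack=[empty] mem=[0,0,9,0]
After op 13 (push 14): stack=[14] mem=[0,0,9,0]
After op 14 (RCL M2): stack=[14,9] mem=[0,0,9,0]
After op 15 (/): stack=[1] mem=[0,0,9,0]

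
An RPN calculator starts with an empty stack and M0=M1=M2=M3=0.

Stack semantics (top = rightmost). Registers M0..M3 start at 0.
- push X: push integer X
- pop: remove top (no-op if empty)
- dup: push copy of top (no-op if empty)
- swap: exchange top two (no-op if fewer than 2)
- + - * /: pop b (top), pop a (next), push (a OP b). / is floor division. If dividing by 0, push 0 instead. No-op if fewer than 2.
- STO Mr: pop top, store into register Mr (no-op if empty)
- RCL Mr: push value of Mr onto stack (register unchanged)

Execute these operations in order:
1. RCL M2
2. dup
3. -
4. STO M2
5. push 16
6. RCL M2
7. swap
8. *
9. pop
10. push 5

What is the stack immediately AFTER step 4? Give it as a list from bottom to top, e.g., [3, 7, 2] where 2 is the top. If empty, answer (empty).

After op 1 (RCL M2): stack=[0] mem=[0,0,0,0]
After op 2 (dup): stack=[0,0] mem=[0,0,0,0]
After op 3 (-): stack=[0] mem=[0,0,0,0]
After op 4 (STO M2): stack=[empty] mem=[0,0,0,0]

(empty)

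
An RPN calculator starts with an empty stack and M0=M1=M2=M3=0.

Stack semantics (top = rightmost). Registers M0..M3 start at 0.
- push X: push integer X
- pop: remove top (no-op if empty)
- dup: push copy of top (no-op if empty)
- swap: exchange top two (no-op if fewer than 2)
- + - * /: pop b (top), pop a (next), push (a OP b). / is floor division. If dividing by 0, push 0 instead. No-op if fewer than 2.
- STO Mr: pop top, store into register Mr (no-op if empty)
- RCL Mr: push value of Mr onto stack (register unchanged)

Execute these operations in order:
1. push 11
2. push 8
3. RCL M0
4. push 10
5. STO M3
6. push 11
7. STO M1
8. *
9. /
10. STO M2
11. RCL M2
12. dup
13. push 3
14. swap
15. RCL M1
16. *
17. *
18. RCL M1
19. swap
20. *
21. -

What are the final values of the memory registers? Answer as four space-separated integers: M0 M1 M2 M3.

Answer: 0 11 0 10

Derivation:
After op 1 (push 11): stack=[11] mem=[0,0,0,0]
After op 2 (push 8): stack=[11,8] mem=[0,0,0,0]
After op 3 (RCL M0): stack=[11,8,0] mem=[0,0,0,0]
After op 4 (push 10): stack=[11,8,0,10] mem=[0,0,0,0]
After op 5 (STO M3): stack=[11,8,0] mem=[0,0,0,10]
After op 6 (push 11): stack=[11,8,0,11] mem=[0,0,0,10]
After op 7 (STO M1): stack=[11,8,0] mem=[0,11,0,10]
After op 8 (*): stack=[11,0] mem=[0,11,0,10]
After op 9 (/): stack=[0] mem=[0,11,0,10]
After op 10 (STO M2): stack=[empty] mem=[0,11,0,10]
After op 11 (RCL M2): stack=[0] mem=[0,11,0,10]
After op 12 (dup): stack=[0,0] mem=[0,11,0,10]
After op 13 (push 3): stack=[0,0,3] mem=[0,11,0,10]
After op 14 (swap): stack=[0,3,0] mem=[0,11,0,10]
After op 15 (RCL M1): stack=[0,3,0,11] mem=[0,11,0,10]
After op 16 (*): stack=[0,3,0] mem=[0,11,0,10]
After op 17 (*): stack=[0,0] mem=[0,11,0,10]
After op 18 (RCL M1): stack=[0,0,11] mem=[0,11,0,10]
After op 19 (swap): stack=[0,11,0] mem=[0,11,0,10]
After op 20 (*): stack=[0,0] mem=[0,11,0,10]
After op 21 (-): stack=[0] mem=[0,11,0,10]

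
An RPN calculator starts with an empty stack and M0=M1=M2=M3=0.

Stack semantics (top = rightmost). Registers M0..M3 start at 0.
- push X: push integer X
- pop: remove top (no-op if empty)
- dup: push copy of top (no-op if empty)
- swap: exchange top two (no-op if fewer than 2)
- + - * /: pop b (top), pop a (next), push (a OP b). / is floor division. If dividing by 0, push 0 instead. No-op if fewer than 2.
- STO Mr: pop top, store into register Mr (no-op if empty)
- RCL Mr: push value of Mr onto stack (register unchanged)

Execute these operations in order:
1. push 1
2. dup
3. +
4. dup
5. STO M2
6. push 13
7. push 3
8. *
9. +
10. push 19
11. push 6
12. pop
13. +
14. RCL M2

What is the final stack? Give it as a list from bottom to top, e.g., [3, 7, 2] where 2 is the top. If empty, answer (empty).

After op 1 (push 1): stack=[1] mem=[0,0,0,0]
After op 2 (dup): stack=[1,1] mem=[0,0,0,0]
After op 3 (+): stack=[2] mem=[0,0,0,0]
After op 4 (dup): stack=[2,2] mem=[0,0,0,0]
After op 5 (STO M2): stack=[2] mem=[0,0,2,0]
After op 6 (push 13): stack=[2,13] mem=[0,0,2,0]
After op 7 (push 3): stack=[2,13,3] mem=[0,0,2,0]
After op 8 (*): stack=[2,39] mem=[0,0,2,0]
After op 9 (+): stack=[41] mem=[0,0,2,0]
After op 10 (push 19): stack=[41,19] mem=[0,0,2,0]
After op 11 (push 6): stack=[41,19,6] mem=[0,0,2,0]
After op 12 (pop): stack=[41,19] mem=[0,0,2,0]
After op 13 (+): stack=[60] mem=[0,0,2,0]
After op 14 (RCL M2): stack=[60,2] mem=[0,0,2,0]

Answer: [60, 2]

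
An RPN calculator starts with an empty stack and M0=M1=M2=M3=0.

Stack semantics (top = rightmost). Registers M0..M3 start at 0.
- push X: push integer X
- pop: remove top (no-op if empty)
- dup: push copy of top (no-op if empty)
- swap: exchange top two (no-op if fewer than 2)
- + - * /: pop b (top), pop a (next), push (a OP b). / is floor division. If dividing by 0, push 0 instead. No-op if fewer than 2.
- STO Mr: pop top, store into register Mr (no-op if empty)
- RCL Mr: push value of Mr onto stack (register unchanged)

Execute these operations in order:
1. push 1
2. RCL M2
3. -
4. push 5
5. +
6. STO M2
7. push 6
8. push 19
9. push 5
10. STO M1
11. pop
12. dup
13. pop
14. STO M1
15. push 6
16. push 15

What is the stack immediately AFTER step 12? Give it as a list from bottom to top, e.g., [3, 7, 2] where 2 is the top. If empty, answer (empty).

After op 1 (push 1): stack=[1] mem=[0,0,0,0]
After op 2 (RCL M2): stack=[1,0] mem=[0,0,0,0]
After op 3 (-): stack=[1] mem=[0,0,0,0]
After op 4 (push 5): stack=[1,5] mem=[0,0,0,0]
After op 5 (+): stack=[6] mem=[0,0,0,0]
After op 6 (STO M2): stack=[empty] mem=[0,0,6,0]
After op 7 (push 6): stack=[6] mem=[0,0,6,0]
After op 8 (push 19): stack=[6,19] mem=[0,0,6,0]
After op 9 (push 5): stack=[6,19,5] mem=[0,0,6,0]
After op 10 (STO M1): stack=[6,19] mem=[0,5,6,0]
After op 11 (pop): stack=[6] mem=[0,5,6,0]
After op 12 (dup): stack=[6,6] mem=[0,5,6,0]

[6, 6]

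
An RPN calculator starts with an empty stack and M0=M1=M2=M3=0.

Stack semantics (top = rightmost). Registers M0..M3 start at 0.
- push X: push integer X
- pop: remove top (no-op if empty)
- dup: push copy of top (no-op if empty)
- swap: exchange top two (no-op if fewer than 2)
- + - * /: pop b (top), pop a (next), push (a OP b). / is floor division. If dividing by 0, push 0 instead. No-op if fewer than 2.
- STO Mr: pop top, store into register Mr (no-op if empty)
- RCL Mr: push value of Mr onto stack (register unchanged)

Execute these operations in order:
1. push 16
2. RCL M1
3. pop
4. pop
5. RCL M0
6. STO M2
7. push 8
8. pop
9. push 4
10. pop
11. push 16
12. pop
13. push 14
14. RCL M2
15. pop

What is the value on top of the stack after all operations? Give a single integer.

After op 1 (push 16): stack=[16] mem=[0,0,0,0]
After op 2 (RCL M1): stack=[16,0] mem=[0,0,0,0]
After op 3 (pop): stack=[16] mem=[0,0,0,0]
After op 4 (pop): stack=[empty] mem=[0,0,0,0]
After op 5 (RCL M0): stack=[0] mem=[0,0,0,0]
After op 6 (STO M2): stack=[empty] mem=[0,0,0,0]
After op 7 (push 8): stack=[8] mem=[0,0,0,0]
After op 8 (pop): stack=[empty] mem=[0,0,0,0]
After op 9 (push 4): stack=[4] mem=[0,0,0,0]
After op 10 (pop): stack=[empty] mem=[0,0,0,0]
After op 11 (push 16): stack=[16] mem=[0,0,0,0]
After op 12 (pop): stack=[empty] mem=[0,0,0,0]
After op 13 (push 14): stack=[14] mem=[0,0,0,0]
After op 14 (RCL M2): stack=[14,0] mem=[0,0,0,0]
After op 15 (pop): stack=[14] mem=[0,0,0,0]

Answer: 14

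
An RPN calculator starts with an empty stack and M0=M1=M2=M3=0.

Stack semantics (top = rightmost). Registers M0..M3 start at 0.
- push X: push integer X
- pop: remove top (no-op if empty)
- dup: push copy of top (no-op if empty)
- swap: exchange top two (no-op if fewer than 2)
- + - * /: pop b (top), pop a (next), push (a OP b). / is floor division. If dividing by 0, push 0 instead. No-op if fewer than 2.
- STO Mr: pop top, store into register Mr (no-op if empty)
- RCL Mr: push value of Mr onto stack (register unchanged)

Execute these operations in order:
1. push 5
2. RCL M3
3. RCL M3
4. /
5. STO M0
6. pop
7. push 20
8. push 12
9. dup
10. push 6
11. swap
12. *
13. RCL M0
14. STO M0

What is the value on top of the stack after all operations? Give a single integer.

After op 1 (push 5): stack=[5] mem=[0,0,0,0]
After op 2 (RCL M3): stack=[5,0] mem=[0,0,0,0]
After op 3 (RCL M3): stack=[5,0,0] mem=[0,0,0,0]
After op 4 (/): stack=[5,0] mem=[0,0,0,0]
After op 5 (STO M0): stack=[5] mem=[0,0,0,0]
After op 6 (pop): stack=[empty] mem=[0,0,0,0]
After op 7 (push 20): stack=[20] mem=[0,0,0,0]
After op 8 (push 12): stack=[20,12] mem=[0,0,0,0]
After op 9 (dup): stack=[20,12,12] mem=[0,0,0,0]
After op 10 (push 6): stack=[20,12,12,6] mem=[0,0,0,0]
After op 11 (swap): stack=[20,12,6,12] mem=[0,0,0,0]
After op 12 (*): stack=[20,12,72] mem=[0,0,0,0]
After op 13 (RCL M0): stack=[20,12,72,0] mem=[0,0,0,0]
After op 14 (STO M0): stack=[20,12,72] mem=[0,0,0,0]

Answer: 72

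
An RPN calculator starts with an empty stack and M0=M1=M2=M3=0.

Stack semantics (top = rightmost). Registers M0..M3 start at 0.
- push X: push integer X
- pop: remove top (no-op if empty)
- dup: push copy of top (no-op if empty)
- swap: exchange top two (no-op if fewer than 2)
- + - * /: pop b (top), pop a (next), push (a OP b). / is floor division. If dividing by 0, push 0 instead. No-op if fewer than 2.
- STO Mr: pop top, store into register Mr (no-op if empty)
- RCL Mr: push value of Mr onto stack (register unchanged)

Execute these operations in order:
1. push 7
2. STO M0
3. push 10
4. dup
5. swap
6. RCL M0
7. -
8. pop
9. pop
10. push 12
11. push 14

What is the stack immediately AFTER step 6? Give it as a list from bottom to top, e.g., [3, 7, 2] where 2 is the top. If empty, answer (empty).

After op 1 (push 7): stack=[7] mem=[0,0,0,0]
After op 2 (STO M0): stack=[empty] mem=[7,0,0,0]
After op 3 (push 10): stack=[10] mem=[7,0,0,0]
After op 4 (dup): stack=[10,10] mem=[7,0,0,0]
After op 5 (swap): stack=[10,10] mem=[7,0,0,0]
After op 6 (RCL M0): stack=[10,10,7] mem=[7,0,0,0]

[10, 10, 7]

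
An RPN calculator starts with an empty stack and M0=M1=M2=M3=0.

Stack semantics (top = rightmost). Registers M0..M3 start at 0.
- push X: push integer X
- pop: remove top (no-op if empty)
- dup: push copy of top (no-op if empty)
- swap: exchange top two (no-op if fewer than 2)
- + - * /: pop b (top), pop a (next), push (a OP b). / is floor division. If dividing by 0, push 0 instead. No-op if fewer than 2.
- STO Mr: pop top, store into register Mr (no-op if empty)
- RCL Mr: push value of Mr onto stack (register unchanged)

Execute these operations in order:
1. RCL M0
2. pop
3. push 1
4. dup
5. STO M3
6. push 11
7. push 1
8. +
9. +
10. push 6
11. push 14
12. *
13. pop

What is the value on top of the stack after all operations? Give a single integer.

After op 1 (RCL M0): stack=[0] mem=[0,0,0,0]
After op 2 (pop): stack=[empty] mem=[0,0,0,0]
After op 3 (push 1): stack=[1] mem=[0,0,0,0]
After op 4 (dup): stack=[1,1] mem=[0,0,0,0]
After op 5 (STO M3): stack=[1] mem=[0,0,0,1]
After op 6 (push 11): stack=[1,11] mem=[0,0,0,1]
After op 7 (push 1): stack=[1,11,1] mem=[0,0,0,1]
After op 8 (+): stack=[1,12] mem=[0,0,0,1]
After op 9 (+): stack=[13] mem=[0,0,0,1]
After op 10 (push 6): stack=[13,6] mem=[0,0,0,1]
After op 11 (push 14): stack=[13,6,14] mem=[0,0,0,1]
After op 12 (*): stack=[13,84] mem=[0,0,0,1]
After op 13 (pop): stack=[13] mem=[0,0,0,1]

Answer: 13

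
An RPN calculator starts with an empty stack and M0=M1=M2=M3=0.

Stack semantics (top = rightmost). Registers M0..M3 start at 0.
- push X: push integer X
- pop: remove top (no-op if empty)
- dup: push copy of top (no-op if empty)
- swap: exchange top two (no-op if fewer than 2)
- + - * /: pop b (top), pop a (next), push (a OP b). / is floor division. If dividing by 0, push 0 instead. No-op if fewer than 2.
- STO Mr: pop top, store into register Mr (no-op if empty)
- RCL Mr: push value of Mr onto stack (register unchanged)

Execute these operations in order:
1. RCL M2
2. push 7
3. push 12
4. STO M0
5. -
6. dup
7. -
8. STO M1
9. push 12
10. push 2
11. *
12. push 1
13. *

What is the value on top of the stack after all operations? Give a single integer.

Answer: 24

Derivation:
After op 1 (RCL M2): stack=[0] mem=[0,0,0,0]
After op 2 (push 7): stack=[0,7] mem=[0,0,0,0]
After op 3 (push 12): stack=[0,7,12] mem=[0,0,0,0]
After op 4 (STO M0): stack=[0,7] mem=[12,0,0,0]
After op 5 (-): stack=[-7] mem=[12,0,0,0]
After op 6 (dup): stack=[-7,-7] mem=[12,0,0,0]
After op 7 (-): stack=[0] mem=[12,0,0,0]
After op 8 (STO M1): stack=[empty] mem=[12,0,0,0]
After op 9 (push 12): stack=[12] mem=[12,0,0,0]
After op 10 (push 2): stack=[12,2] mem=[12,0,0,0]
After op 11 (*): stack=[24] mem=[12,0,0,0]
After op 12 (push 1): stack=[24,1] mem=[12,0,0,0]
After op 13 (*): stack=[24] mem=[12,0,0,0]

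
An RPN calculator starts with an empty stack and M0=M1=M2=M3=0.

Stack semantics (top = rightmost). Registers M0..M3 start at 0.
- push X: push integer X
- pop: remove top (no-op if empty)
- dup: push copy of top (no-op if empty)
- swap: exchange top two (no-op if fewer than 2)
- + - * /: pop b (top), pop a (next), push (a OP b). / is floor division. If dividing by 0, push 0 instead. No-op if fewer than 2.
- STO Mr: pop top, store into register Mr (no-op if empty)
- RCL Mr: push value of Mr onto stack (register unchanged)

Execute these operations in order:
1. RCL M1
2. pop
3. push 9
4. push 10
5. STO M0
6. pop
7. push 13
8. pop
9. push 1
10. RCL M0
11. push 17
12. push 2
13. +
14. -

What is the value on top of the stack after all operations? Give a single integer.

After op 1 (RCL M1): stack=[0] mem=[0,0,0,0]
After op 2 (pop): stack=[empty] mem=[0,0,0,0]
After op 3 (push 9): stack=[9] mem=[0,0,0,0]
After op 4 (push 10): stack=[9,10] mem=[0,0,0,0]
After op 5 (STO M0): stack=[9] mem=[10,0,0,0]
After op 6 (pop): stack=[empty] mem=[10,0,0,0]
After op 7 (push 13): stack=[13] mem=[10,0,0,0]
After op 8 (pop): stack=[empty] mem=[10,0,0,0]
After op 9 (push 1): stack=[1] mem=[10,0,0,0]
After op 10 (RCL M0): stack=[1,10] mem=[10,0,0,0]
After op 11 (push 17): stack=[1,10,17] mem=[10,0,0,0]
After op 12 (push 2): stack=[1,10,17,2] mem=[10,0,0,0]
After op 13 (+): stack=[1,10,19] mem=[10,0,0,0]
After op 14 (-): stack=[1,-9] mem=[10,0,0,0]

Answer: -9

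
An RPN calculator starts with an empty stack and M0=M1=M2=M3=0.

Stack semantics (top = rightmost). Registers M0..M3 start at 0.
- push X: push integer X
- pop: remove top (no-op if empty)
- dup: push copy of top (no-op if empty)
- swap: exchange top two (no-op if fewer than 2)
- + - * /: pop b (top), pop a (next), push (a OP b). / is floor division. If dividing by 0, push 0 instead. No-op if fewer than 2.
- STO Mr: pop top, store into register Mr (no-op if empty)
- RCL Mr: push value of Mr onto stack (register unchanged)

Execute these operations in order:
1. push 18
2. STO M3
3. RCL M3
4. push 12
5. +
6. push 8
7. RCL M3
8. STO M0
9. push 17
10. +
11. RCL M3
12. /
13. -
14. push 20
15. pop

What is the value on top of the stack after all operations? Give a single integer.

Answer: 29

Derivation:
After op 1 (push 18): stack=[18] mem=[0,0,0,0]
After op 2 (STO M3): stack=[empty] mem=[0,0,0,18]
After op 3 (RCL M3): stack=[18] mem=[0,0,0,18]
After op 4 (push 12): stack=[18,12] mem=[0,0,0,18]
After op 5 (+): stack=[30] mem=[0,0,0,18]
After op 6 (push 8): stack=[30,8] mem=[0,0,0,18]
After op 7 (RCL M3): stack=[30,8,18] mem=[0,0,0,18]
After op 8 (STO M0): stack=[30,8] mem=[18,0,0,18]
After op 9 (push 17): stack=[30,8,17] mem=[18,0,0,18]
After op 10 (+): stack=[30,25] mem=[18,0,0,18]
After op 11 (RCL M3): stack=[30,25,18] mem=[18,0,0,18]
After op 12 (/): stack=[30,1] mem=[18,0,0,18]
After op 13 (-): stack=[29] mem=[18,0,0,18]
After op 14 (push 20): stack=[29,20] mem=[18,0,0,18]
After op 15 (pop): stack=[29] mem=[18,0,0,18]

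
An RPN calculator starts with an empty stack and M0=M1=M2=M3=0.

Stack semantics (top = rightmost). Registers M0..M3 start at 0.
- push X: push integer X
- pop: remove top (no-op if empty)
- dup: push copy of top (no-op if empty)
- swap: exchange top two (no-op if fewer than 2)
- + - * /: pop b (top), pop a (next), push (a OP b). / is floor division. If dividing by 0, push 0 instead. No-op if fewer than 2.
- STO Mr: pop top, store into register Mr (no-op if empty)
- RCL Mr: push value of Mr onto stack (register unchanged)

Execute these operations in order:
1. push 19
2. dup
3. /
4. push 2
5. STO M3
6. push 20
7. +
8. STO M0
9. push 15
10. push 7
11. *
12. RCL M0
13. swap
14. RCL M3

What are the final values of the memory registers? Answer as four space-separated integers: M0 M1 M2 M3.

Answer: 21 0 0 2

Derivation:
After op 1 (push 19): stack=[19] mem=[0,0,0,0]
After op 2 (dup): stack=[19,19] mem=[0,0,0,0]
After op 3 (/): stack=[1] mem=[0,0,0,0]
After op 4 (push 2): stack=[1,2] mem=[0,0,0,0]
After op 5 (STO M3): stack=[1] mem=[0,0,0,2]
After op 6 (push 20): stack=[1,20] mem=[0,0,0,2]
After op 7 (+): stack=[21] mem=[0,0,0,2]
After op 8 (STO M0): stack=[empty] mem=[21,0,0,2]
After op 9 (push 15): stack=[15] mem=[21,0,0,2]
After op 10 (push 7): stack=[15,7] mem=[21,0,0,2]
After op 11 (*): stack=[105] mem=[21,0,0,2]
After op 12 (RCL M0): stack=[105,21] mem=[21,0,0,2]
After op 13 (swap): stack=[21,105] mem=[21,0,0,2]
After op 14 (RCL M3): stack=[21,105,2] mem=[21,0,0,2]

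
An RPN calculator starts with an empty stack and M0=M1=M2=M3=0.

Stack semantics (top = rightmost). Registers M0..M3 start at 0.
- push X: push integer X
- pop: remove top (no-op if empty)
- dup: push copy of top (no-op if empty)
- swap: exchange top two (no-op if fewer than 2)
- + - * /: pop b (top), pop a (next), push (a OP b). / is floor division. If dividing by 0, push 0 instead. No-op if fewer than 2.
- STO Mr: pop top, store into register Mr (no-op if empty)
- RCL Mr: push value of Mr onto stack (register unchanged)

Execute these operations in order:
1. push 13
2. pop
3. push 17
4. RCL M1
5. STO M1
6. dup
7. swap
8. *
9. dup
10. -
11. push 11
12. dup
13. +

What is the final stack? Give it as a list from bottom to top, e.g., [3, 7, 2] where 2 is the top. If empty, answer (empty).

Answer: [0, 22]

Derivation:
After op 1 (push 13): stack=[13] mem=[0,0,0,0]
After op 2 (pop): stack=[empty] mem=[0,0,0,0]
After op 3 (push 17): stack=[17] mem=[0,0,0,0]
After op 4 (RCL M1): stack=[17,0] mem=[0,0,0,0]
After op 5 (STO M1): stack=[17] mem=[0,0,0,0]
After op 6 (dup): stack=[17,17] mem=[0,0,0,0]
After op 7 (swap): stack=[17,17] mem=[0,0,0,0]
After op 8 (*): stack=[289] mem=[0,0,0,0]
After op 9 (dup): stack=[289,289] mem=[0,0,0,0]
After op 10 (-): stack=[0] mem=[0,0,0,0]
After op 11 (push 11): stack=[0,11] mem=[0,0,0,0]
After op 12 (dup): stack=[0,11,11] mem=[0,0,0,0]
After op 13 (+): stack=[0,22] mem=[0,0,0,0]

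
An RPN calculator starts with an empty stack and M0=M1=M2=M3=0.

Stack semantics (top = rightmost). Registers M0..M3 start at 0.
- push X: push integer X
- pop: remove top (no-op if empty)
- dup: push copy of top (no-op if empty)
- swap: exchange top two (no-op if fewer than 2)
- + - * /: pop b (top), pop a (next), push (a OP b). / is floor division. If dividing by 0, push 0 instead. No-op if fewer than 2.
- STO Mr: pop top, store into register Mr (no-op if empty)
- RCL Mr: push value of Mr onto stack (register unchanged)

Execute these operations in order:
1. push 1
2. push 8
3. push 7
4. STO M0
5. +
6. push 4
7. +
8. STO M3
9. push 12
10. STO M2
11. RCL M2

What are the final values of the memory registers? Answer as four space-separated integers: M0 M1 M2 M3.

After op 1 (push 1): stack=[1] mem=[0,0,0,0]
After op 2 (push 8): stack=[1,8] mem=[0,0,0,0]
After op 3 (push 7): stack=[1,8,7] mem=[0,0,0,0]
After op 4 (STO M0): stack=[1,8] mem=[7,0,0,0]
After op 5 (+): stack=[9] mem=[7,0,0,0]
After op 6 (push 4): stack=[9,4] mem=[7,0,0,0]
After op 7 (+): stack=[13] mem=[7,0,0,0]
After op 8 (STO M3): stack=[empty] mem=[7,0,0,13]
After op 9 (push 12): stack=[12] mem=[7,0,0,13]
After op 10 (STO M2): stack=[empty] mem=[7,0,12,13]
After op 11 (RCL M2): stack=[12] mem=[7,0,12,13]

Answer: 7 0 12 13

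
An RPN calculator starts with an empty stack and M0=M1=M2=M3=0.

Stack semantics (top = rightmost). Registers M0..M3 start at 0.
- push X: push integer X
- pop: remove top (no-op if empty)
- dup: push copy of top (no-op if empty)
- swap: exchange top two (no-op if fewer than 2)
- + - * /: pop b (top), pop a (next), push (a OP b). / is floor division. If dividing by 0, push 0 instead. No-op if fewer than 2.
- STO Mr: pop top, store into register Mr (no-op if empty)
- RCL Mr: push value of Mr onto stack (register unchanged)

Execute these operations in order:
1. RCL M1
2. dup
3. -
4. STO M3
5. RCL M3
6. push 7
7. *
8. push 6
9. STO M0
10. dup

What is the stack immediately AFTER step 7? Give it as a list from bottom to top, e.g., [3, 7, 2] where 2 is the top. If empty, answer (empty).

After op 1 (RCL M1): stack=[0] mem=[0,0,0,0]
After op 2 (dup): stack=[0,0] mem=[0,0,0,0]
After op 3 (-): stack=[0] mem=[0,0,0,0]
After op 4 (STO M3): stack=[empty] mem=[0,0,0,0]
After op 5 (RCL M3): stack=[0] mem=[0,0,0,0]
After op 6 (push 7): stack=[0,7] mem=[0,0,0,0]
After op 7 (*): stack=[0] mem=[0,0,0,0]

[0]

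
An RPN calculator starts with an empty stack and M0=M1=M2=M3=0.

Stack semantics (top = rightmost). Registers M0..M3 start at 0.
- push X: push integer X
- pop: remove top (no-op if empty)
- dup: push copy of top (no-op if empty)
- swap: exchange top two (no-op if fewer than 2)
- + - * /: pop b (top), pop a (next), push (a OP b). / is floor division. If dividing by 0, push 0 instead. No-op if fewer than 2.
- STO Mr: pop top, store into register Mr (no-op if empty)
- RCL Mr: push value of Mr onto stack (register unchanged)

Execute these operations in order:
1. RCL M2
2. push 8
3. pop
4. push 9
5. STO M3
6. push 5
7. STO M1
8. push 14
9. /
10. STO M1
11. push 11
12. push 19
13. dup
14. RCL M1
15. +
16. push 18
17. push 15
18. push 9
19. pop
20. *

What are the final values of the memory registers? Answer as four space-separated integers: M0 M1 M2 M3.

After op 1 (RCL M2): stack=[0] mem=[0,0,0,0]
After op 2 (push 8): stack=[0,8] mem=[0,0,0,0]
After op 3 (pop): stack=[0] mem=[0,0,0,0]
After op 4 (push 9): stack=[0,9] mem=[0,0,0,0]
After op 5 (STO M3): stack=[0] mem=[0,0,0,9]
After op 6 (push 5): stack=[0,5] mem=[0,0,0,9]
After op 7 (STO M1): stack=[0] mem=[0,5,0,9]
After op 8 (push 14): stack=[0,14] mem=[0,5,0,9]
After op 9 (/): stack=[0] mem=[0,5,0,9]
After op 10 (STO M1): stack=[empty] mem=[0,0,0,9]
After op 11 (push 11): stack=[11] mem=[0,0,0,9]
After op 12 (push 19): stack=[11,19] mem=[0,0,0,9]
After op 13 (dup): stack=[11,19,19] mem=[0,0,0,9]
After op 14 (RCL M1): stack=[11,19,19,0] mem=[0,0,0,9]
After op 15 (+): stack=[11,19,19] mem=[0,0,0,9]
After op 16 (push 18): stack=[11,19,19,18] mem=[0,0,0,9]
After op 17 (push 15): stack=[11,19,19,18,15] mem=[0,0,0,9]
After op 18 (push 9): stack=[11,19,19,18,15,9] mem=[0,0,0,9]
After op 19 (pop): stack=[11,19,19,18,15] mem=[0,0,0,9]
After op 20 (*): stack=[11,19,19,270] mem=[0,0,0,9]

Answer: 0 0 0 9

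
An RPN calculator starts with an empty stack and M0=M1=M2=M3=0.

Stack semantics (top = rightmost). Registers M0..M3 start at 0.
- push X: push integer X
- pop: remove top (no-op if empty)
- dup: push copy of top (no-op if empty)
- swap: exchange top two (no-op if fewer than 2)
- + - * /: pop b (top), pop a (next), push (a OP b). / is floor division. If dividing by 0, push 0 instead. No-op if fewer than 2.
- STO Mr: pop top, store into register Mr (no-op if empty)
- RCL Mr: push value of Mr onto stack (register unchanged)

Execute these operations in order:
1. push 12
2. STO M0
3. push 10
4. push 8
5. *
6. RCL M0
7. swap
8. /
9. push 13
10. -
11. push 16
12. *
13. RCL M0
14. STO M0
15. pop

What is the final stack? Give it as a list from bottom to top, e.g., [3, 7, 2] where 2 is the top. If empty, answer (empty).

Answer: (empty)

Derivation:
After op 1 (push 12): stack=[12] mem=[0,0,0,0]
After op 2 (STO M0): stack=[empty] mem=[12,0,0,0]
After op 3 (push 10): stack=[10] mem=[12,0,0,0]
After op 4 (push 8): stack=[10,8] mem=[12,0,0,0]
After op 5 (*): stack=[80] mem=[12,0,0,0]
After op 6 (RCL M0): stack=[80,12] mem=[12,0,0,0]
After op 7 (swap): stack=[12,80] mem=[12,0,0,0]
After op 8 (/): stack=[0] mem=[12,0,0,0]
After op 9 (push 13): stack=[0,13] mem=[12,0,0,0]
After op 10 (-): stack=[-13] mem=[12,0,0,0]
After op 11 (push 16): stack=[-13,16] mem=[12,0,0,0]
After op 12 (*): stack=[-208] mem=[12,0,0,0]
After op 13 (RCL M0): stack=[-208,12] mem=[12,0,0,0]
After op 14 (STO M0): stack=[-208] mem=[12,0,0,0]
After op 15 (pop): stack=[empty] mem=[12,0,0,0]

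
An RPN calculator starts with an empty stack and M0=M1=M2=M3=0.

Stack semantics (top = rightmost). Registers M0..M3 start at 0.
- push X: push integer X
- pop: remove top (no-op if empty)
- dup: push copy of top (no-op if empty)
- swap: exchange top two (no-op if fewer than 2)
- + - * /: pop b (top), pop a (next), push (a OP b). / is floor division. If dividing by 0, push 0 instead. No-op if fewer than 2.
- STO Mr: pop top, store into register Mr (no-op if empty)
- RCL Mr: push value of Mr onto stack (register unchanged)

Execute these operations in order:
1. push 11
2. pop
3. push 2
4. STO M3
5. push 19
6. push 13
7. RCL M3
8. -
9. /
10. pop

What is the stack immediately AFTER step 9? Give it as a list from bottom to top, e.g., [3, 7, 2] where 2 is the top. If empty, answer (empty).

After op 1 (push 11): stack=[11] mem=[0,0,0,0]
After op 2 (pop): stack=[empty] mem=[0,0,0,0]
After op 3 (push 2): stack=[2] mem=[0,0,0,0]
After op 4 (STO M3): stack=[empty] mem=[0,0,0,2]
After op 5 (push 19): stack=[19] mem=[0,0,0,2]
After op 6 (push 13): stack=[19,13] mem=[0,0,0,2]
After op 7 (RCL M3): stack=[19,13,2] mem=[0,0,0,2]
After op 8 (-): stack=[19,11] mem=[0,0,0,2]
After op 9 (/): stack=[1] mem=[0,0,0,2]

[1]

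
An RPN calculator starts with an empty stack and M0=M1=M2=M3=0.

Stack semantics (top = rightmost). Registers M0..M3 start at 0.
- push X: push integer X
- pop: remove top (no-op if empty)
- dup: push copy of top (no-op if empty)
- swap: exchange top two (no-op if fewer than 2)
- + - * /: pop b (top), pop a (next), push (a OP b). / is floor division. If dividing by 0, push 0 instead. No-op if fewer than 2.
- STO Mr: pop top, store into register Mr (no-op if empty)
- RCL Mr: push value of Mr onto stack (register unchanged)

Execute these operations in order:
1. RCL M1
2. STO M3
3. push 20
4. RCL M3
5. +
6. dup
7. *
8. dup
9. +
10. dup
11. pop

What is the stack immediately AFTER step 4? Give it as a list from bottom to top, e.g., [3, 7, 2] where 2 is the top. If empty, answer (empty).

After op 1 (RCL M1): stack=[0] mem=[0,0,0,0]
After op 2 (STO M3): stack=[empty] mem=[0,0,0,0]
After op 3 (push 20): stack=[20] mem=[0,0,0,0]
After op 4 (RCL M3): stack=[20,0] mem=[0,0,0,0]

[20, 0]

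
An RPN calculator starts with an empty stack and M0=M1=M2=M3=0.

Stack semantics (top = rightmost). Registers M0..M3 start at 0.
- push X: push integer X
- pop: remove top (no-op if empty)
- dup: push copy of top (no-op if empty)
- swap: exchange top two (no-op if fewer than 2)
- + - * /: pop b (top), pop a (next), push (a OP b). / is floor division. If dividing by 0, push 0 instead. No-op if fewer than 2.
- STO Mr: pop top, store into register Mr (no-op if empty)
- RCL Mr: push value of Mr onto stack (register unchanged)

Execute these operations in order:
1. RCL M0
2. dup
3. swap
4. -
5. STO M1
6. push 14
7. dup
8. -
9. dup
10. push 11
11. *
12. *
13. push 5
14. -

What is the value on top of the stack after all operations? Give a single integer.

Answer: -5

Derivation:
After op 1 (RCL M0): stack=[0] mem=[0,0,0,0]
After op 2 (dup): stack=[0,0] mem=[0,0,0,0]
After op 3 (swap): stack=[0,0] mem=[0,0,0,0]
After op 4 (-): stack=[0] mem=[0,0,0,0]
After op 5 (STO M1): stack=[empty] mem=[0,0,0,0]
After op 6 (push 14): stack=[14] mem=[0,0,0,0]
After op 7 (dup): stack=[14,14] mem=[0,0,0,0]
After op 8 (-): stack=[0] mem=[0,0,0,0]
After op 9 (dup): stack=[0,0] mem=[0,0,0,0]
After op 10 (push 11): stack=[0,0,11] mem=[0,0,0,0]
After op 11 (*): stack=[0,0] mem=[0,0,0,0]
After op 12 (*): stack=[0] mem=[0,0,0,0]
After op 13 (push 5): stack=[0,5] mem=[0,0,0,0]
After op 14 (-): stack=[-5] mem=[0,0,0,0]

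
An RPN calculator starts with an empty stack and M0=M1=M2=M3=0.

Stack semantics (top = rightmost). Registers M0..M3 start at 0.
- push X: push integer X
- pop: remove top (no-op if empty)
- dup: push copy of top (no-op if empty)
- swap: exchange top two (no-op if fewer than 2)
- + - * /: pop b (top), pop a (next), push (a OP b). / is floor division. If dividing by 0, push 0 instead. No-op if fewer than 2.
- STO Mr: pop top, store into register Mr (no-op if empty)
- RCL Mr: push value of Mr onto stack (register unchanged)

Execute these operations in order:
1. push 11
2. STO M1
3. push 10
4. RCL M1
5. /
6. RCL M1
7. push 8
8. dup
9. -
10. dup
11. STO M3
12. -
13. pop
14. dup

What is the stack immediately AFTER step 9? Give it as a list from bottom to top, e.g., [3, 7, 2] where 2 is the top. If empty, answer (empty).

After op 1 (push 11): stack=[11] mem=[0,0,0,0]
After op 2 (STO M1): stack=[empty] mem=[0,11,0,0]
After op 3 (push 10): stack=[10] mem=[0,11,0,0]
After op 4 (RCL M1): stack=[10,11] mem=[0,11,0,0]
After op 5 (/): stack=[0] mem=[0,11,0,0]
After op 6 (RCL M1): stack=[0,11] mem=[0,11,0,0]
After op 7 (push 8): stack=[0,11,8] mem=[0,11,0,0]
After op 8 (dup): stack=[0,11,8,8] mem=[0,11,0,0]
After op 9 (-): stack=[0,11,0] mem=[0,11,0,0]

[0, 11, 0]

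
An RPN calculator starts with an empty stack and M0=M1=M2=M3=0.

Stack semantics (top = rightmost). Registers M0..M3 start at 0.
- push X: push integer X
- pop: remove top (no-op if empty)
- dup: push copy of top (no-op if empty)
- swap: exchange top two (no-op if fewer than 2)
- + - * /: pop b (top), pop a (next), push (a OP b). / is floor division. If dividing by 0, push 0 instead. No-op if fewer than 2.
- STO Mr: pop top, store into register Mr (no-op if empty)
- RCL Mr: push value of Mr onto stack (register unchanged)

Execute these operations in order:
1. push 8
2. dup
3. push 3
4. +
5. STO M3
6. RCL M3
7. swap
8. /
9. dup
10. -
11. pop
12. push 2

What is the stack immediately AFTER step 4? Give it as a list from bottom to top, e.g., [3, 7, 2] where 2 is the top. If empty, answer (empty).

After op 1 (push 8): stack=[8] mem=[0,0,0,0]
After op 2 (dup): stack=[8,8] mem=[0,0,0,0]
After op 3 (push 3): stack=[8,8,3] mem=[0,0,0,0]
After op 4 (+): stack=[8,11] mem=[0,0,0,0]

[8, 11]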